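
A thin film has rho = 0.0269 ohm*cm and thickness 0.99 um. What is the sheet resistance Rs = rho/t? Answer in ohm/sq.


Step 1: Convert thickness to cm: t = 0.99 um = 9.9000e-05 cm
Step 2: Rs = rho / t = 0.0269 / 9.9000e-05
Step 3: Rs = 271.7 ohm/sq

271.7


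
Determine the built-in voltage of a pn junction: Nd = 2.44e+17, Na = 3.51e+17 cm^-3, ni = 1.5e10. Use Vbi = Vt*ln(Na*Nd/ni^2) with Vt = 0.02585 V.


Step 1: Compute Na*Nd/ni^2 = 3.51e+17 * 2.44e+17 / (1.5e10)^2 = 3.8064e+14
Step 2: ln(3.8064e+14) = 33.5729
Step 3: Vbi = 0.02585 * 33.5729 = 0.868 V

0.868


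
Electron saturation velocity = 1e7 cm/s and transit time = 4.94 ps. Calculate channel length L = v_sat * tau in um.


Step 1: tau in seconds = 4.94 ps * 1e-12 = 4.9400e-12 s
Step 2: L = v_sat * tau = 1e7 * 4.9400e-12 = 4.9400e-05 cm
Step 3: L in um = 4.9400e-05 * 1e4 = 0.494 um

0.494


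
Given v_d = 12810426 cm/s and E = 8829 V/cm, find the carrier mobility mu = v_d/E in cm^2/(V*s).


Step 1: mu = v_d / E
Step 2: mu = 12810426 / 8829
Step 3: mu = 1450.95 cm^2/(V*s)

1450.95


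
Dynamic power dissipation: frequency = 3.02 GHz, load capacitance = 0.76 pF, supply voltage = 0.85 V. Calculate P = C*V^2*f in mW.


Step 1: V^2 = 0.85^2 = 0.7225 V^2
Step 2: P = C*V^2*f = 0.76e-12 F * 0.7225 * 3.02e9 Hz
Step 3: P = 1.658282e-03 W
Step 4: P = 1.658 mW

1.658


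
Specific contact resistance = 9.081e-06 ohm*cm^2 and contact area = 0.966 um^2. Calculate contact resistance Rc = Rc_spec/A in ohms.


Step 1: Convert area to cm^2: 0.966 um^2 = 9.6600e-09 cm^2
Step 2: Rc = Rc_spec / A = 9.081e-06 / 9.6600e-09
Step 3: Rc = 9.40e+02 ohms

9.40e+02


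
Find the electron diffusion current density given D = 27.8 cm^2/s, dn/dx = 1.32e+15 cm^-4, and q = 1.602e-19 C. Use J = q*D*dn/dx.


Step 1: J = q * D * (dn/dx)
Step 2: J = 1.602e-19 * 27.8 * 1.32e+15
Step 3: J = 5.88e-03 A/cm^2

5.88e-03


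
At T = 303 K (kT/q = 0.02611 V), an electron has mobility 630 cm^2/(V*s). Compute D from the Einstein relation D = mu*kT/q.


Step 1: D = mu * (kT/q)
Step 2: D = 630 * 0.02611
Step 3: D = 16.45 cm^2/s

16.45


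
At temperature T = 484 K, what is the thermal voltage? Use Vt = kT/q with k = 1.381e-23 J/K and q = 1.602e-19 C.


Step 1: kT = 1.381e-23 * 484 = 6.68404e-21 J
Step 2: Vt = kT/q = 6.68404e-21 / 1.602e-19
Step 3: Vt = 0.04172 V

0.04172


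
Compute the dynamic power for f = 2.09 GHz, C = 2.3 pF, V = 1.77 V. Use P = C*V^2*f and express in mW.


Step 1: V^2 = 1.77^2 = 3.1329 V^2
Step 2: P = C*V^2*f = 2.3e-12 F * 3.1329 * 2.09e9 Hz
Step 3: P = 1.50598503e-02 W
Step 4: P = 15.06 mW

15.06


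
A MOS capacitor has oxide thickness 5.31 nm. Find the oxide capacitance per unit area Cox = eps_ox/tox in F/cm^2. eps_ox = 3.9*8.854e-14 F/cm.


Step 1: eps_ox = 3.9 * 8.854e-14 = 3.45306e-13 F/cm
Step 2: tox in cm = 5.31 nm * 1e-7 = 5.3100e-07 cm
Step 3: Cox = 3.45306e-13 / 5.3100e-07 = 6.50e-07 F/cm^2

6.50e-07


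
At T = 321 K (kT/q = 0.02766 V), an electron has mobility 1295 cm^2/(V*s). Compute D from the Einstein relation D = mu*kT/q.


Step 1: D = mu * (kT/q)
Step 2: D = 1295 * 0.02766
Step 3: D = 35.82 cm^2/s

35.82


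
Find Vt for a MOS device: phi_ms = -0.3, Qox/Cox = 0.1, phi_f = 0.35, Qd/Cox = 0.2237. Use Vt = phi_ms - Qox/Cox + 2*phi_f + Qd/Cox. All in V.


Step 1: Vt = phi_ms - Qox/Cox + 2*phi_f + Qd/Cox
Step 2: Vt = -0.3 - 0.1 + 2*0.35 + 0.2237
Step 3: Vt = -0.3 - 0.1 + 0.7 + 0.2237
Step 4: Vt = 0.5237 V

0.5237


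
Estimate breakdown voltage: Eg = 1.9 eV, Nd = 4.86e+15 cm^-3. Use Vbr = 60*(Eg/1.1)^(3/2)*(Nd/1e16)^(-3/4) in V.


Step 1: Eg/1.1 = 1.9/1.1 = 1.727273
Step 2: (Eg/1.1)^1.5 = 1.727273^1.5 = 2.270082
Step 3: (Nd/1e16)^(-0.75) = (0.486)^(-0.75) = 1.717999
Step 4: Vbr = 60 * 2.270082 * 1.717999 = 234.0 V

234.0


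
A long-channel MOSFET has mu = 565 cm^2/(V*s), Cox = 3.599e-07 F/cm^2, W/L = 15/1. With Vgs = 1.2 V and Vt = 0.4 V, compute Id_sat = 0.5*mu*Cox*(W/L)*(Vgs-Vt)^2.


Step 1: Overdrive voltage Vov = Vgs - Vt = 1.2 - 0.4 = 0.8 V
Step 2: W/L = 15/1 = 15
Step 3: Id = 0.5 * 565 * 3.599e-07 * 15 * 0.8^2
Step 4: Id = 9.76e-04 A

9.76e-04


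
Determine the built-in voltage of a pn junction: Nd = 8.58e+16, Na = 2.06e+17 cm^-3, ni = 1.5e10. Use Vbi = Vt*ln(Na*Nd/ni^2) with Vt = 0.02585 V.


Step 1: Compute Na*Nd/ni^2 = 2.06e+17 * 8.58e+16 / (1.5e10)^2 = 7.8555e+13
Step 2: ln(7.8555e+13) = 31.9948
Step 3: Vbi = 0.02585 * 31.9948 = 0.827 V

0.827


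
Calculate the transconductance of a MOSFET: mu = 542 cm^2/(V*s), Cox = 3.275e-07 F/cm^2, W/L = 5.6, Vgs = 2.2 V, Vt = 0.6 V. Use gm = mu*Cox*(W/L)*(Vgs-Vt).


Step 1: Vov = Vgs - Vt = 2.2 - 0.6 = 1.6 V
Step 2: gm = mu * Cox * (W/L) * Vov
Step 3: gm = 542 * 3.275e-07 * 5.6 * 1.6 = 1.59e-03 S

1.59e-03


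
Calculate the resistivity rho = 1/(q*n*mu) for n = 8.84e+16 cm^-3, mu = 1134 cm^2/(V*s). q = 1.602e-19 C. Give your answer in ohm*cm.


Step 1: sigma = q * n * mu = 1.602e-19 * 8.84e+16 * 1134 = 1.60593e+01 S/cm
Step 2: rho = 1 / sigma = 1 / 1.60593e+01 = 0.06227 ohm*cm

0.06227


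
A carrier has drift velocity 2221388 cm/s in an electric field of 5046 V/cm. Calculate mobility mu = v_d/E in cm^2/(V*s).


Step 1: mu = v_d / E
Step 2: mu = 2221388 / 5046
Step 3: mu = 440.23 cm^2/(V*s)

440.23


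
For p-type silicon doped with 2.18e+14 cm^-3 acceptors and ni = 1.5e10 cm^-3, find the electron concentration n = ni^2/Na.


Step 1: Majority hole concentration p ≈ Na = 2.18e+14 cm^-3
Step 2: n = ni^2 / Na = (1.5e10)^2 / 2.18e+14
Step 3: n = 1.03e+06 cm^-3

1.03e+06


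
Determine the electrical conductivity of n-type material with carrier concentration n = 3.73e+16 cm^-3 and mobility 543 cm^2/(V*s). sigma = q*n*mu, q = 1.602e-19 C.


Step 1: sigma = q * n * mu
Step 2: sigma = 1.602e-19 * 3.73e+16 * 543
Step 3: sigma = 3.245e+00 S/cm

3.245e+00


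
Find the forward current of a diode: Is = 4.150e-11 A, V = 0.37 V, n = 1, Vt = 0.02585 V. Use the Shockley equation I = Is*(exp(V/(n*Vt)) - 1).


Step 1: V/(n*Vt) = 0.37/(1*0.02585) = 14.3133
Step 2: exp(14.3133) = 1.6451e+06
Step 3: I = 4.150e-11 * (1.6451e+06 - 1) = 6.83e-05 A

6.83e-05


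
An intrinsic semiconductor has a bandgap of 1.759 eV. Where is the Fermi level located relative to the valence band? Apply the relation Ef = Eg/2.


Step 1: For an intrinsic semiconductor, the Fermi level sits at midgap.
Step 2: Ef = Eg / 2 = 1.759 / 2 = 0.8795 eV

0.8795


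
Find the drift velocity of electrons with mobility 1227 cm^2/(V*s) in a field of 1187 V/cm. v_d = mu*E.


Step 1: v_d = mu * E
Step 2: v_d = 1227 * 1187 = 1456449
Step 3: v_d = 1.46e+06 cm/s

1.46e+06


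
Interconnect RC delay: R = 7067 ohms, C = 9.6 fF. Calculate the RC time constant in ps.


Step 1: tau = R * C
Step 2: tau = 7067 * 9.6 fF = 7067 * 9.6e-15 F
Step 3: tau = 6.78432e-11 s = 67.8432 ps

67.8432


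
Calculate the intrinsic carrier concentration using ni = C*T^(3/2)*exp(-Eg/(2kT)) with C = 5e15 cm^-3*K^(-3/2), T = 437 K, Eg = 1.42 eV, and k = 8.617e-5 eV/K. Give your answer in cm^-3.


Step 1: Compute kT = 8.617e-5 * 437 = 0.03765629 eV
Step 2: Exponent = -Eg/(2kT) = -1.42/(2*0.03765629) = -18.85475
Step 3: T^(3/2) = 437^1.5 = 9135.29
Step 4: ni = 5e15 * 9135.29 * exp(-18.85475) = 2.96e+11 cm^-3

2.96e+11


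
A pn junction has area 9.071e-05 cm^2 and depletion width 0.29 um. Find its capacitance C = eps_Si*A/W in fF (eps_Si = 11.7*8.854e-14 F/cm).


Step 1: eps_Si = 11.7 * 8.854e-14 = 1.035918e-12 F/cm
Step 2: W in cm = 0.29 * 1e-4 = 2.90e-05 cm
Step 3: C = 1.035918e-12 * 9.071e-05 / 2.90e-05 = 3.240280e-12 F
Step 4: C = 3240.28 fF

3240.28


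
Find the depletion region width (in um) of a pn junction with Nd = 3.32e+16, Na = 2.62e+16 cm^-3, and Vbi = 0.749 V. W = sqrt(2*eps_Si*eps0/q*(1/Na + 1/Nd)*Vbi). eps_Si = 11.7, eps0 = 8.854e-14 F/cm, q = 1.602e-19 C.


Step 1: 1/Na + 1/Nd = 1/2.62e+16 + 1/3.32e+16 = 6.82884e-17
Step 2: 2*eps*eps0/q = 2*11.7*8.854e-14/1.602e-19 = 1.293281e+07
Step 3: W^2 = 1.293281e+07 * 6.82884e-17 * 0.749 = 6.61488e-10
Step 4: W = sqrt(6.61488e-10) = 2.572e-05 cm = 0.2572 um

0.2572


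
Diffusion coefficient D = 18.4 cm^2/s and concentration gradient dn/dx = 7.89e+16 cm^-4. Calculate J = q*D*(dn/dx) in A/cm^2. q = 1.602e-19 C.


Step 1: J = q * D * (dn/dx)
Step 2: J = 1.602e-19 * 18.4 * 7.89e+16
Step 3: J = 2.33e-01 A/cm^2

2.33e-01


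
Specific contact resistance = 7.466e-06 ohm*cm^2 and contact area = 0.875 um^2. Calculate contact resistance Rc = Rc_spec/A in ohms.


Step 1: Convert area to cm^2: 0.875 um^2 = 8.7500e-09 cm^2
Step 2: Rc = Rc_spec / A = 7.466e-06 / 8.7500e-09
Step 3: Rc = 8.53e+02 ohms

8.53e+02


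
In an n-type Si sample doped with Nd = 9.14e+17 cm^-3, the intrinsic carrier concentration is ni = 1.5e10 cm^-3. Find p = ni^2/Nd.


Step 1: Since Nd >> ni, n ≈ Nd = 9.14e+17 cm^-3
Step 2: p = ni^2 / n = (1.5e10)^2 / 9.14e+17
Step 3: p = 2.25e20 / 9.14e+17 = 2.46e+02 cm^-3

2.46e+02


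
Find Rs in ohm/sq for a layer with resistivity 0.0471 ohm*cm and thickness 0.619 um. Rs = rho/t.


Step 1: Convert thickness to cm: t = 0.619 um = 6.1900e-05 cm
Step 2: Rs = rho / t = 0.0471 / 6.1900e-05
Step 3: Rs = 760.9 ohm/sq

760.9


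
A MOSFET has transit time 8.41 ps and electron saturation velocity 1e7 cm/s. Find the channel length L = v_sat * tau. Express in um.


Step 1: tau in seconds = 8.41 ps * 1e-12 = 8.4100e-12 s
Step 2: L = v_sat * tau = 1e7 * 8.4100e-12 = 8.4100e-05 cm
Step 3: L in um = 8.4100e-05 * 1e4 = 0.841 um

0.841


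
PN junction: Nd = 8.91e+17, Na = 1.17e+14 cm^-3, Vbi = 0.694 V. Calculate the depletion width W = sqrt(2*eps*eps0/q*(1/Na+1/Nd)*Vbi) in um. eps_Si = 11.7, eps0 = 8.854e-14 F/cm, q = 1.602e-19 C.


Step 1: 1/Na + 1/Nd = 1/1.17e+14 + 1/8.91e+17 = 8.54813e-15
Step 2: 2*eps*eps0/q = 2*11.7*8.854e-14/1.602e-19 = 1.293281e+07
Step 3: W^2 = 1.293281e+07 * 8.54813e-15 * 0.694 = 7.67226e-08
Step 4: W = sqrt(7.67226e-08) = 2.770e-04 cm = 2.77 um

2.77


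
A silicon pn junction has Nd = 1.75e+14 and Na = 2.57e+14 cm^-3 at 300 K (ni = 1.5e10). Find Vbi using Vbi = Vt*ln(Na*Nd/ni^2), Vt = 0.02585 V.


Step 1: Compute Na*Nd/ni^2 = 2.57e+14 * 1.75e+14 / (1.5e10)^2 = 1.9989e+08
Step 2: ln(1.9989e+08) = 19.1133
Step 3: Vbi = 0.02585 * 19.1133 = 0.494 V

0.494


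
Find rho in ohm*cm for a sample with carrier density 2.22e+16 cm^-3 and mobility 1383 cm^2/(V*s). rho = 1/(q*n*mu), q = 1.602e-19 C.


Step 1: sigma = q * n * mu = 1.602e-19 * 2.22e+16 * 1383 = 4.91856e+00 S/cm
Step 2: rho = 1 / sigma = 1 / 4.91856e+00 = 0.2033 ohm*cm

0.2033


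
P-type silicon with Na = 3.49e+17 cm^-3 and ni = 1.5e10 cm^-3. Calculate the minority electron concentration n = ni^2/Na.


Step 1: Majority hole concentration p ≈ Na = 3.49e+17 cm^-3
Step 2: n = ni^2 / Na = (1.5e10)^2 / 3.49e+17
Step 3: n = 6.45e+02 cm^-3

6.45e+02


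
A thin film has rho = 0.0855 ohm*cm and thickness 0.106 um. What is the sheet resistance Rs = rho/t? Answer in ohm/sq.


Step 1: Convert thickness to cm: t = 0.106 um = 1.0600e-05 cm
Step 2: Rs = rho / t = 0.0855 / 1.0600e-05
Step 3: Rs = 8066.0 ohm/sq

8066.0


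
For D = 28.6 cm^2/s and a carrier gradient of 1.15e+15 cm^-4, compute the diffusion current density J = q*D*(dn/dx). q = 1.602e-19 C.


Step 1: J = q * D * (dn/dx)
Step 2: J = 1.602e-19 * 28.6 * 1.15e+15
Step 3: J = 5.27e-03 A/cm^2

5.27e-03


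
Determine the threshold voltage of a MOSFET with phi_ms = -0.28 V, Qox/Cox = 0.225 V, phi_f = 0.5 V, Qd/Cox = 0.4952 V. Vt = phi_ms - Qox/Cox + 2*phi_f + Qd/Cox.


Step 1: Vt = phi_ms - Qox/Cox + 2*phi_f + Qd/Cox
Step 2: Vt = -0.28 - 0.225 + 2*0.5 + 0.4952
Step 3: Vt = -0.28 - 0.225 + 1.0 + 0.4952
Step 4: Vt = 0.9902 V

0.9902


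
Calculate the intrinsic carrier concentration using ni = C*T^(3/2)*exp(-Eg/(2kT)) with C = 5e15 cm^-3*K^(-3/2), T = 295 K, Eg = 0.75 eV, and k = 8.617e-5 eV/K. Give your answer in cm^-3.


Step 1: Compute kT = 8.617e-5 * 295 = 0.02542015 eV
Step 2: Exponent = -Eg/(2kT) = -0.75/(2*0.02542015) = -14.75208
Step 3: T^(3/2) = 295^1.5 = 5066.79
Step 4: ni = 5e15 * 5066.79 * exp(-14.75208) = 9.93e+12 cm^-3

9.93e+12


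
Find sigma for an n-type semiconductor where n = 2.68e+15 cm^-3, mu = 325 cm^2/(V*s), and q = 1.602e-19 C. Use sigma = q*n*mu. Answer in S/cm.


Step 1: sigma = q * n * mu
Step 2: sigma = 1.602e-19 * 2.68e+15 * 325
Step 3: sigma = 1.395e-01 S/cm

1.395e-01


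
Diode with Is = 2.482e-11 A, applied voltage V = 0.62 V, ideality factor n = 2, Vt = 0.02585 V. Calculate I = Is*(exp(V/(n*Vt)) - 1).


Step 1: V/(n*Vt) = 0.62/(2*0.02585) = 11.9923
Step 2: exp(11.9923) = 1.6151e+05
Step 3: I = 2.482e-11 * (1.6151e+05 - 1) = 4.01e-06 A

4.01e-06


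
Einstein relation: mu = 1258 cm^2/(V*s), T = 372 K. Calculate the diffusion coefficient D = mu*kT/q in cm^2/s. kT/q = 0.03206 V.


Step 1: D = mu * (kT/q)
Step 2: D = 1258 * 0.03206
Step 3: D = 40.33 cm^2/s

40.33


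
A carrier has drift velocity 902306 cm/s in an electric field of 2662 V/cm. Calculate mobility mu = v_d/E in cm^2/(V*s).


Step 1: mu = v_d / E
Step 2: mu = 902306 / 2662
Step 3: mu = 338.96 cm^2/(V*s)

338.96


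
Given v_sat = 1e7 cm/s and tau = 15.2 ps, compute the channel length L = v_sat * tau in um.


Step 1: tau in seconds = 15.2 ps * 1e-12 = 1.5200e-11 s
Step 2: L = v_sat * tau = 1e7 * 1.5200e-11 = 1.5200e-04 cm
Step 3: L in um = 1.5200e-04 * 1e4 = 1.52 um

1.52


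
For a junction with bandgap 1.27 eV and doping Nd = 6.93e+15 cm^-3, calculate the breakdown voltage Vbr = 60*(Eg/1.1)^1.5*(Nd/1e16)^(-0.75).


Step 1: Eg/1.1 = 1.27/1.1 = 1.154545
Step 2: (Eg/1.1)^1.5 = 1.154545^1.5 = 1.240556
Step 3: (Nd/1e16)^(-0.75) = (0.693)^(-0.75) = 1.316589
Step 4: Vbr = 60 * 1.240556 * 1.316589 = 98.0 V

98.0


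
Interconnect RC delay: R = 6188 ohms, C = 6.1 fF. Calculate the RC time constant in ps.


Step 1: tau = R * C
Step 2: tau = 6188 * 6.1 fF = 6188 * 6.1e-15 F
Step 3: tau = 3.77468e-11 s = 37.7468 ps

37.7468


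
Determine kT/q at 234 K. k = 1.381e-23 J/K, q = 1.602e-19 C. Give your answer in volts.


Step 1: kT = 1.381e-23 * 234 = 3.23154e-21 J
Step 2: Vt = kT/q = 3.23154e-21 / 1.602e-19
Step 3: Vt = 0.02017 V

0.02017


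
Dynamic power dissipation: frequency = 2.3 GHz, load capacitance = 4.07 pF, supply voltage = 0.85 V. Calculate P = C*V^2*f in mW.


Step 1: V^2 = 0.85^2 = 0.7225 V^2
Step 2: P = C*V^2*f = 4.07e-12 F * 0.7225 * 2.3e9 Hz
Step 3: P = 6.7633225e-03 W
Step 4: P = 6.763 mW

6.763


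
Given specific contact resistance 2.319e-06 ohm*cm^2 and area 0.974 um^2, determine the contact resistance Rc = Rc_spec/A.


Step 1: Convert area to cm^2: 0.974 um^2 = 9.7400e-09 cm^2
Step 2: Rc = Rc_spec / A = 2.319e-06 / 9.7400e-09
Step 3: Rc = 2.38e+02 ohms

2.38e+02


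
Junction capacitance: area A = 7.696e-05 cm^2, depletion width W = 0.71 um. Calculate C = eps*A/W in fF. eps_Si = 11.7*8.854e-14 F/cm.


Step 1: eps_Si = 11.7 * 8.854e-14 = 1.035918e-12 F/cm
Step 2: W in cm = 0.71 * 1e-4 = 7.10e-05 cm
Step 3: C = 1.035918e-12 * 7.696e-05 / 7.10e-05 = 1.122877e-12 F
Step 4: C = 1122.88 fF

1122.88


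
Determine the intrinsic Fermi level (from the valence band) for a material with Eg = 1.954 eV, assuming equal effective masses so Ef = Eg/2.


Step 1: For an intrinsic semiconductor, the Fermi level sits at midgap.
Step 2: Ef = Eg / 2 = 1.954 / 2 = 0.977 eV

0.977


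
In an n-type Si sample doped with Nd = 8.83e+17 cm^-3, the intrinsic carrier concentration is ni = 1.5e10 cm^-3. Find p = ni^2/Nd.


Step 1: Since Nd >> ni, n ≈ Nd = 8.83e+17 cm^-3
Step 2: p = ni^2 / n = (1.5e10)^2 / 8.83e+17
Step 3: p = 2.25e20 / 8.83e+17 = 2.55e+02 cm^-3

2.55e+02


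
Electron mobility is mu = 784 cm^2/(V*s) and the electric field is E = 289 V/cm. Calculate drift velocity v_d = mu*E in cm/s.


Step 1: v_d = mu * E
Step 2: v_d = 784 * 289 = 226576
Step 3: v_d = 2.27e+05 cm/s

2.27e+05


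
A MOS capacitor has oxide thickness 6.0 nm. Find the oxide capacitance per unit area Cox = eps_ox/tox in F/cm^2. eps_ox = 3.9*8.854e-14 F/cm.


Step 1: eps_ox = 3.9 * 8.854e-14 = 3.45306e-13 F/cm
Step 2: tox in cm = 6.0 nm * 1e-7 = 6.0000e-07 cm
Step 3: Cox = 3.45306e-13 / 6.0000e-07 = 5.76e-07 F/cm^2

5.76e-07


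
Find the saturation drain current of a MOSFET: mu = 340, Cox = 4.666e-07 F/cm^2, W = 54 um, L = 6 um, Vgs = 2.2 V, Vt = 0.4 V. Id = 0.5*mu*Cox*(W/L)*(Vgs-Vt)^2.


Step 1: Overdrive voltage Vov = Vgs - Vt = 2.2 - 0.4 = 1.8 V
Step 2: W/L = 54/6 = 9
Step 3: Id = 0.5 * 340 * 4.666e-07 * 9 * 1.8^2
Step 4: Id = 2.31e-03 A

2.31e-03


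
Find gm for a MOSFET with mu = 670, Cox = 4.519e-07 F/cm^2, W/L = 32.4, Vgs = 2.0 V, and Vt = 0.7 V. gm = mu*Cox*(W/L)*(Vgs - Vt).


Step 1: Vov = Vgs - Vt = 2.0 - 0.7 = 1.3 V
Step 2: gm = mu * Cox * (W/L) * Vov
Step 3: gm = 670 * 4.519e-07 * 32.4 * 1.3 = 1.28e-02 S

1.28e-02


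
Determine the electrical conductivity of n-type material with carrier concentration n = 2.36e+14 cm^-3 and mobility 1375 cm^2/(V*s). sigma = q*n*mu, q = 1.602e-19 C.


Step 1: sigma = q * n * mu
Step 2: sigma = 1.602e-19 * 2.36e+14 * 1375
Step 3: sigma = 5.198e-02 S/cm

5.198e-02


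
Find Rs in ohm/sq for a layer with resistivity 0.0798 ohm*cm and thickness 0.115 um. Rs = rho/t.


Step 1: Convert thickness to cm: t = 0.115 um = 1.1500e-05 cm
Step 2: Rs = rho / t = 0.0798 / 1.1500e-05
Step 3: Rs = 6939.1 ohm/sq

6939.1


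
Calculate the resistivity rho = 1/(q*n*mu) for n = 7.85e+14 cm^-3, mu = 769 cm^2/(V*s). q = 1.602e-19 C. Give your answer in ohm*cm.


Step 1: sigma = q * n * mu = 1.602e-19 * 7.85e+14 * 769 = 9.67071e-02 S/cm
Step 2: rho = 1 / sigma = 1 / 9.67071e-02 = 10.34 ohm*cm

10.34


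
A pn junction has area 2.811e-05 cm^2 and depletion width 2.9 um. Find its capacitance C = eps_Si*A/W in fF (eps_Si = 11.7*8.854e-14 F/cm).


Step 1: eps_Si = 11.7 * 8.854e-14 = 1.035918e-12 F/cm
Step 2: W in cm = 2.9 * 1e-4 = 2.90e-04 cm
Step 3: C = 1.035918e-12 * 2.811e-05 / 2.90e-04 = 1.004126e-13 F
Step 4: C = 100.41 fF

100.41


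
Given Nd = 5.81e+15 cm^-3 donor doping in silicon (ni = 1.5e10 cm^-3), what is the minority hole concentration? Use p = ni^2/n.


Step 1: Since Nd >> ni, n ≈ Nd = 5.81e+15 cm^-3
Step 2: p = ni^2 / n = (1.5e10)^2 / 5.81e+15
Step 3: p = 2.25e20 / 5.81e+15 = 3.87e+04 cm^-3

3.87e+04


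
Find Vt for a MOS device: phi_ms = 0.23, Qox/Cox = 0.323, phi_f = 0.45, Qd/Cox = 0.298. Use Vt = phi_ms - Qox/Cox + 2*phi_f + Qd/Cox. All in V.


Step 1: Vt = phi_ms - Qox/Cox + 2*phi_f + Qd/Cox
Step 2: Vt = 0.23 - 0.323 + 2*0.45 + 0.298
Step 3: Vt = 0.23 - 0.323 + 0.9 + 0.298
Step 4: Vt = 1.105 V

1.105


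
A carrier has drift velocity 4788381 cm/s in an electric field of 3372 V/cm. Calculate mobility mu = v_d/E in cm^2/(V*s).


Step 1: mu = v_d / E
Step 2: mu = 4788381 / 3372
Step 3: mu = 1420.04 cm^2/(V*s)

1420.04


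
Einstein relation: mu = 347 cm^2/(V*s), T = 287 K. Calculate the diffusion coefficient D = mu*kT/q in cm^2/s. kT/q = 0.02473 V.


Step 1: D = mu * (kT/q)
Step 2: D = 347 * 0.02473
Step 3: D = 8.58 cm^2/s

8.58


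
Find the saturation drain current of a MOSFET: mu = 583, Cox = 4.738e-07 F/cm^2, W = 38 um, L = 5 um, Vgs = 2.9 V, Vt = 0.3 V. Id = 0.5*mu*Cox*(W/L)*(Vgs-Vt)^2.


Step 1: Overdrive voltage Vov = Vgs - Vt = 2.9 - 0.3 = 2.6 V
Step 2: W/L = 38/5 = 7.6
Step 3: Id = 0.5 * 583 * 4.738e-07 * 7.6 * 2.6^2
Step 4: Id = 7.10e-03 A

7.10e-03


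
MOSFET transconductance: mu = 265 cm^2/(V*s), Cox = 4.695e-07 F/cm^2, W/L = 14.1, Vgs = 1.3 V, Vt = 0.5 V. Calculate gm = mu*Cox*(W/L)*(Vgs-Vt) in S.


Step 1: Vov = Vgs - Vt = 1.3 - 0.5 = 0.8 V
Step 2: gm = mu * Cox * (W/L) * Vov
Step 3: gm = 265 * 4.695e-07 * 14.1 * 0.8 = 1.40e-03 S

1.40e-03


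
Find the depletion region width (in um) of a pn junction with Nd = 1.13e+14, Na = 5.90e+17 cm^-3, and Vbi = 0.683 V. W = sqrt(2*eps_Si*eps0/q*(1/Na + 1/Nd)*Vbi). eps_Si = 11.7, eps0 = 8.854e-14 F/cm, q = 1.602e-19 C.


Step 1: 1/Na + 1/Nd = 1/5.90e+17 + 1/1.13e+14 = 8.85125e-15
Step 2: 2*eps*eps0/q = 2*11.7*8.854e-14/1.602e-19 = 1.293281e+07
Step 3: W^2 = 1.293281e+07 * 8.85125e-15 * 0.683 = 7.81841e-08
Step 4: W = sqrt(7.81841e-08) = 2.796e-04 cm = 2.796 um

2.796


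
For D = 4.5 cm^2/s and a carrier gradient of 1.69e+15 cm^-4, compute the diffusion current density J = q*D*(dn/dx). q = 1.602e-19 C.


Step 1: J = q * D * (dn/dx)
Step 2: J = 1.602e-19 * 4.5 * 1.69e+15
Step 3: J = 1.22e-03 A/cm^2

1.22e-03


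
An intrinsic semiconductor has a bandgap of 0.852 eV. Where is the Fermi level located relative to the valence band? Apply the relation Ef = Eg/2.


Step 1: For an intrinsic semiconductor, the Fermi level sits at midgap.
Step 2: Ef = Eg / 2 = 0.852 / 2 = 0.426 eV

0.426


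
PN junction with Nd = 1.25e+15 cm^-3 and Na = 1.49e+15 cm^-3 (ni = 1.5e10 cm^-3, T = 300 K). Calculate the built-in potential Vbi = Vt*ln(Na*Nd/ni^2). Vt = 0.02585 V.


Step 1: Compute Na*Nd/ni^2 = 1.49e+15 * 1.25e+15 / (1.5e10)^2 = 8.2778e+09
Step 2: ln(8.2778e+09) = 22.8368
Step 3: Vbi = 0.02585 * 22.8368 = 0.59 V

0.59


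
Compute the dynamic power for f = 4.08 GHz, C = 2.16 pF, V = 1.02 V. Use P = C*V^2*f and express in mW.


Step 1: V^2 = 1.02^2 = 1.0404 V^2
Step 2: P = C*V^2*f = 2.16e-12 F * 1.0404 * 4.08e9 Hz
Step 3: P = 9.16883712e-03 W
Step 4: P = 9.169 mW

9.169


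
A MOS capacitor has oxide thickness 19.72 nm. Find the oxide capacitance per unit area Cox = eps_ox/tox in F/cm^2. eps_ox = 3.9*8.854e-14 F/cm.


Step 1: eps_ox = 3.9 * 8.854e-14 = 3.45306e-13 F/cm
Step 2: tox in cm = 19.72 nm * 1e-7 = 1.9720e-06 cm
Step 3: Cox = 3.45306e-13 / 1.9720e-06 = 1.75e-07 F/cm^2

1.75e-07


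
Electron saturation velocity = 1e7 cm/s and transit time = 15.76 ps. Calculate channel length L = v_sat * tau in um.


Step 1: tau in seconds = 15.76 ps * 1e-12 = 1.5760e-11 s
Step 2: L = v_sat * tau = 1e7 * 1.5760e-11 = 1.5760e-04 cm
Step 3: L in um = 1.5760e-04 * 1e4 = 1.576 um

1.576


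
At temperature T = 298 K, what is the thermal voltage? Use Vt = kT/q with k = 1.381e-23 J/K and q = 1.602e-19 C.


Step 1: kT = 1.381e-23 * 298 = 4.11538e-21 J
Step 2: Vt = kT/q = 4.11538e-21 / 1.602e-19
Step 3: Vt = 0.02569 V

0.02569


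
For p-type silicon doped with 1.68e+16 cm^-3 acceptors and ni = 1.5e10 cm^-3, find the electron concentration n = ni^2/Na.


Step 1: Majority hole concentration p ≈ Na = 1.68e+16 cm^-3
Step 2: n = ni^2 / Na = (1.5e10)^2 / 1.68e+16
Step 3: n = 1.34e+04 cm^-3

1.34e+04


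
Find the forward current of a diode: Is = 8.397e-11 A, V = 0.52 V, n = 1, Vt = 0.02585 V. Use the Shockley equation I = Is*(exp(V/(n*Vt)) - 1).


Step 1: V/(n*Vt) = 0.52/(1*0.02585) = 20.1161
Step 2: exp(20.1161) = 5.4489e+08
Step 3: I = 8.397e-11 * (5.4489e+08 - 1) = 4.58e-02 A

4.58e-02


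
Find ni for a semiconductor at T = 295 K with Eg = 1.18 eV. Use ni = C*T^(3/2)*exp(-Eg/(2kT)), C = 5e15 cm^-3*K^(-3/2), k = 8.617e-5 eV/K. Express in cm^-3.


Step 1: Compute kT = 8.617e-5 * 295 = 0.02542015 eV
Step 2: Exponent = -Eg/(2kT) = -1.18/(2*0.02542015) = -23.20993
Step 3: T^(3/2) = 295^1.5 = 5066.79
Step 4: ni = 5e15 * 5066.79 * exp(-23.20993) = 2.11e+09 cm^-3

2.11e+09


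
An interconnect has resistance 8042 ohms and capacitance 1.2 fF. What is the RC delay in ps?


Step 1: tau = R * C
Step 2: tau = 8042 * 1.2 fF = 8042 * 1.2e-15 F
Step 3: tau = 9.6504e-12 s = 9.6504 ps

9.6504


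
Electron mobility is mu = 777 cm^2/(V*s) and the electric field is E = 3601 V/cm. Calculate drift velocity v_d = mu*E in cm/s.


Step 1: v_d = mu * E
Step 2: v_d = 777 * 3601 = 2797977
Step 3: v_d = 2.80e+06 cm/s

2.80e+06


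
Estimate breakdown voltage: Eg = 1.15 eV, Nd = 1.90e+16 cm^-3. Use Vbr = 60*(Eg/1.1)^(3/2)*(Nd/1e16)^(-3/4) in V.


Step 1: Eg/1.1 = 1.15/1.1 = 1.045455
Step 2: (Eg/1.1)^1.5 = 1.045455^1.5 = 1.068952
Step 3: (Nd/1e16)^(-0.75) = (1.9)^(-0.75) = 0.617924
Step 4: Vbr = 60 * 1.068952 * 0.617924 = 39.6 V

39.6


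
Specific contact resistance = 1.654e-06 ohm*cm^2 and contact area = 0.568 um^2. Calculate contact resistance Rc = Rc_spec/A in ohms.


Step 1: Convert area to cm^2: 0.568 um^2 = 5.6800e-09 cm^2
Step 2: Rc = Rc_spec / A = 1.654e-06 / 5.6800e-09
Step 3: Rc = 2.91e+02 ohms

2.91e+02


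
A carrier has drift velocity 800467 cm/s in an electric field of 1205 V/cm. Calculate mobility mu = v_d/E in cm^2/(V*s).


Step 1: mu = v_d / E
Step 2: mu = 800467 / 1205
Step 3: mu = 664.29 cm^2/(V*s)

664.29


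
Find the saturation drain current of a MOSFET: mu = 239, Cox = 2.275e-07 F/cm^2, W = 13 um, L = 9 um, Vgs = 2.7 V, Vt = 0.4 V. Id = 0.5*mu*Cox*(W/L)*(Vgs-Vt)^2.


Step 1: Overdrive voltage Vov = Vgs - Vt = 2.7 - 0.4 = 2.3 V
Step 2: W/L = 13/9 = 1.44444
Step 3: Id = 0.5 * 239 * 2.275e-07 * 1.44444 * 2.3^2
Step 4: Id = 2.08e-04 A

2.08e-04


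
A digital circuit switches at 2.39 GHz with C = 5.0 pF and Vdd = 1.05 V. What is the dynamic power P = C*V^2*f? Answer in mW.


Step 1: V^2 = 1.05^2 = 1.1025 V^2
Step 2: P = C*V^2*f = 5.0e-12 F * 1.1025 * 2.39e9 Hz
Step 3: P = 1.3174875e-02 W
Step 4: P = 13.175 mW

13.175


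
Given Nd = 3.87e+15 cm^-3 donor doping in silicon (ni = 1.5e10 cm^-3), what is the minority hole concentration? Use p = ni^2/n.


Step 1: Since Nd >> ni, n ≈ Nd = 3.87e+15 cm^-3
Step 2: p = ni^2 / n = (1.5e10)^2 / 3.87e+15
Step 3: p = 2.25e20 / 3.87e+15 = 5.81e+04 cm^-3

5.81e+04


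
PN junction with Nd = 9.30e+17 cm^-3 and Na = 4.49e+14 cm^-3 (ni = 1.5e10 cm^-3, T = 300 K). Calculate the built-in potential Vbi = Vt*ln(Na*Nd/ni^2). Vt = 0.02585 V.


Step 1: Compute Na*Nd/ni^2 = 4.49e+14 * 9.30e+17 / (1.5e10)^2 = 1.8559e+12
Step 2: ln(1.8559e+12) = 28.2494
Step 3: Vbi = 0.02585 * 28.2494 = 0.73 V

0.73


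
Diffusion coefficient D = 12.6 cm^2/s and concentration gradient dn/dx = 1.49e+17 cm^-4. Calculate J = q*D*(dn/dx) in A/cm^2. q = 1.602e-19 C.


Step 1: J = q * D * (dn/dx)
Step 2: J = 1.602e-19 * 12.6 * 1.49e+17
Step 3: J = 3.01e-01 A/cm^2

3.01e-01


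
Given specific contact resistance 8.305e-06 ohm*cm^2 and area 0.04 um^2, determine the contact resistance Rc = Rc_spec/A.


Step 1: Convert area to cm^2: 0.04 um^2 = 4.0000e-10 cm^2
Step 2: Rc = Rc_spec / A = 8.305e-06 / 4.0000e-10
Step 3: Rc = 2.08e+04 ohms

2.08e+04


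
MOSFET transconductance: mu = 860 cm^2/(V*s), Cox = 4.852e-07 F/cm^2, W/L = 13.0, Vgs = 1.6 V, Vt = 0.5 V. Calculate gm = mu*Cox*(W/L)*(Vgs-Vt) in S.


Step 1: Vov = Vgs - Vt = 1.6 - 0.5 = 1.1 V
Step 2: gm = mu * Cox * (W/L) * Vov
Step 3: gm = 860 * 4.852e-07 * 13.0 * 1.1 = 5.97e-03 S

5.97e-03


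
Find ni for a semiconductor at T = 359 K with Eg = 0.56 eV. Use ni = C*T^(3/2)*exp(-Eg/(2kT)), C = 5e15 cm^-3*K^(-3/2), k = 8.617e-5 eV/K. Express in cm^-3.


Step 1: Compute kT = 8.617e-5 * 359 = 0.03093503 eV
Step 2: Exponent = -Eg/(2kT) = -0.56/(2*0.03093503) = -9.05123
Step 3: T^(3/2) = 359^1.5 = 6802.08
Step 4: ni = 5e15 * 6802.08 * exp(-9.05123) = 3.99e+15 cm^-3

3.99e+15


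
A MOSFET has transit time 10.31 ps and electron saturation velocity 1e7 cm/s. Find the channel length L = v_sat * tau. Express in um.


Step 1: tau in seconds = 10.31 ps * 1e-12 = 1.0310e-11 s
Step 2: L = v_sat * tau = 1e7 * 1.0310e-11 = 1.0310e-04 cm
Step 3: L in um = 1.0310e-04 * 1e4 = 1.031 um

1.031


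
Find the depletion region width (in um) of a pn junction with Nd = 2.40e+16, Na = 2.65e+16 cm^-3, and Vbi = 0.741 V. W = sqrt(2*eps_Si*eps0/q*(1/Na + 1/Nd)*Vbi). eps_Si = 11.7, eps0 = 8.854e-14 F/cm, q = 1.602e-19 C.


Step 1: 1/Na + 1/Nd = 1/2.65e+16 + 1/2.40e+16 = 7.94025e-17
Step 2: 2*eps*eps0/q = 2*11.7*8.854e-14/1.602e-19 = 1.293281e+07
Step 3: W^2 = 1.293281e+07 * 7.94025e-17 * 0.741 = 7.60931e-10
Step 4: W = sqrt(7.60931e-10) = 2.758e-05 cm = 0.2758 um

0.2758


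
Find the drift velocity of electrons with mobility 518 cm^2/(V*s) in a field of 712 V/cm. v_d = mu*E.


Step 1: v_d = mu * E
Step 2: v_d = 518 * 712 = 368816
Step 3: v_d = 3.69e+05 cm/s

3.69e+05


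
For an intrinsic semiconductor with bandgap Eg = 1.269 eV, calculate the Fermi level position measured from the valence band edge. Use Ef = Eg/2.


Step 1: For an intrinsic semiconductor, the Fermi level sits at midgap.
Step 2: Ef = Eg / 2 = 1.269 / 2 = 0.6345 eV

0.6345


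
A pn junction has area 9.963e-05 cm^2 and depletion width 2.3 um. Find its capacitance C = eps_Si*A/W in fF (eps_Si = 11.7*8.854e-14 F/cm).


Step 1: eps_Si = 11.7 * 8.854e-14 = 1.035918e-12 F/cm
Step 2: W in cm = 2.3 * 1e-4 = 2.30e-04 cm
Step 3: C = 1.035918e-12 * 9.963e-05 / 2.30e-04 = 4.487327e-13 F
Step 4: C = 448.73 fF

448.73


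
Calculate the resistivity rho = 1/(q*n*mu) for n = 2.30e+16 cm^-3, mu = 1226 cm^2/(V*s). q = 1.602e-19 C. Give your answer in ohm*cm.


Step 1: sigma = q * n * mu = 1.602e-19 * 2.30e+16 * 1226 = 4.51732e+00 S/cm
Step 2: rho = 1 / sigma = 1 / 4.51732e+00 = 0.2214 ohm*cm

0.2214


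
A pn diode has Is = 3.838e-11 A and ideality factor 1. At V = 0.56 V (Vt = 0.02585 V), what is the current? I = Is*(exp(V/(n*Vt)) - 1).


Step 1: V/(n*Vt) = 0.56/(1*0.02585) = 21.6634
Step 2: exp(21.6634) = 2.5603e+09
Step 3: I = 3.838e-11 * (2.5603e+09 - 1) = 9.83e-02 A

9.83e-02


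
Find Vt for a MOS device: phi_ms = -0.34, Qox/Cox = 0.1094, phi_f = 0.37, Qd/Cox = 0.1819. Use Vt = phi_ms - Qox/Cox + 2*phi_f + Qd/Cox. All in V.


Step 1: Vt = phi_ms - Qox/Cox + 2*phi_f + Qd/Cox
Step 2: Vt = -0.34 - 0.1094 + 2*0.37 + 0.1819
Step 3: Vt = -0.34 - 0.1094 + 0.74 + 0.1819
Step 4: Vt = 0.4725 V

0.4725


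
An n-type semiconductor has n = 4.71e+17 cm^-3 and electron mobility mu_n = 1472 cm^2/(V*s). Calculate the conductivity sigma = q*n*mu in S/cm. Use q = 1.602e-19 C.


Step 1: sigma = q * n * mu
Step 2: sigma = 1.602e-19 * 4.71e+17 * 1472
Step 3: sigma = 1.111e+02 S/cm

1.111e+02


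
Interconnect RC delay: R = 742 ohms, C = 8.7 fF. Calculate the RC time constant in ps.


Step 1: tau = R * C
Step 2: tau = 742 * 8.7 fF = 742 * 8.7e-15 F
Step 3: tau = 6.4554e-12 s = 6.4554 ps

6.4554


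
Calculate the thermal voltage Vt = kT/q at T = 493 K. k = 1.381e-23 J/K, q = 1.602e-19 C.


Step 1: kT = 1.381e-23 * 493 = 6.80833e-21 J
Step 2: Vt = kT/q = 6.80833e-21 / 1.602e-19
Step 3: Vt = 0.0425 V

0.0425


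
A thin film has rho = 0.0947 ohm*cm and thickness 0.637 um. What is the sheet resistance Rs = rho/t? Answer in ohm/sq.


Step 1: Convert thickness to cm: t = 0.637 um = 6.3700e-05 cm
Step 2: Rs = rho / t = 0.0947 / 6.3700e-05
Step 3: Rs = 1486.7 ohm/sq

1486.7


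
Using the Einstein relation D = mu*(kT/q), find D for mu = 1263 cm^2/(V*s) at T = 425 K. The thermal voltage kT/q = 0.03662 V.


Step 1: D = mu * (kT/q)
Step 2: D = 1263 * 0.03662
Step 3: D = 46.25 cm^2/s

46.25


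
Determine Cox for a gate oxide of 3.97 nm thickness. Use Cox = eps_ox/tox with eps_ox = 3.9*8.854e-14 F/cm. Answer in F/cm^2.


Step 1: eps_ox = 3.9 * 8.854e-14 = 3.45306e-13 F/cm
Step 2: tox in cm = 3.97 nm * 1e-7 = 3.9700e-07 cm
Step 3: Cox = 3.45306e-13 / 3.9700e-07 = 8.70e-07 F/cm^2

8.70e-07


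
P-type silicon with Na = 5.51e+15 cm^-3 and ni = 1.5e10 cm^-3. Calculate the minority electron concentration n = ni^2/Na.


Step 1: Majority hole concentration p ≈ Na = 5.51e+15 cm^-3
Step 2: n = ni^2 / Na = (1.5e10)^2 / 5.51e+15
Step 3: n = 4.08e+04 cm^-3

4.08e+04


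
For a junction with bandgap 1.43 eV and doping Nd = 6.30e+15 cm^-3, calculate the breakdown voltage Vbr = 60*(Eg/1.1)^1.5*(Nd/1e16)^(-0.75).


Step 1: Eg/1.1 = 1.43/1.1 = 1.300000
Step 2: (Eg/1.1)^1.5 = 1.300000^1.5 = 1.482228
Step 3: (Nd/1e16)^(-0.75) = (0.63)^(-0.75) = 1.414147
Step 4: Vbr = 60 * 1.482228 * 1.414147 = 125.8 V

125.8


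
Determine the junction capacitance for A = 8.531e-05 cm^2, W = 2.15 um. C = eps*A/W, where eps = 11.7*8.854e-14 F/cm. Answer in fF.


Step 1: eps_Si = 11.7 * 8.854e-14 = 1.035918e-12 F/cm
Step 2: W in cm = 2.15 * 1e-4 = 2.15e-04 cm
Step 3: C = 1.035918e-12 * 8.531e-05 / 2.15e-04 = 4.110426e-13 F
Step 4: C = 411.04 fF

411.04


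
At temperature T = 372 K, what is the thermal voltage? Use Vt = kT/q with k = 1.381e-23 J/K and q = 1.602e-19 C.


Step 1: kT = 1.381e-23 * 372 = 5.13732e-21 J
Step 2: Vt = kT/q = 5.13732e-21 / 1.602e-19
Step 3: Vt = 0.03207 V

0.03207


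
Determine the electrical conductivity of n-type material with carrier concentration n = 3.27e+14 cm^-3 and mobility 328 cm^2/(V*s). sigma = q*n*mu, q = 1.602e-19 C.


Step 1: sigma = q * n * mu
Step 2: sigma = 1.602e-19 * 3.27e+14 * 328
Step 3: sigma = 1.718e-02 S/cm

1.718e-02


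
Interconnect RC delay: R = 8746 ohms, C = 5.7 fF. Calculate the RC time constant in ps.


Step 1: tau = R * C
Step 2: tau = 8746 * 5.7 fF = 8746 * 5.7e-15 F
Step 3: tau = 4.98522e-11 s = 49.8522 ps

49.8522


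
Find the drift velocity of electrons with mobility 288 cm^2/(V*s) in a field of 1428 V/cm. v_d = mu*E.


Step 1: v_d = mu * E
Step 2: v_d = 288 * 1428 = 411264
Step 3: v_d = 4.11e+05 cm/s

4.11e+05


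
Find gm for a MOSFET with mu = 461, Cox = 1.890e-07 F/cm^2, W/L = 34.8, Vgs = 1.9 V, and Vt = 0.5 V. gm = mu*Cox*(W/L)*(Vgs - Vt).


Step 1: Vov = Vgs - Vt = 1.9 - 0.5 = 1.4 V
Step 2: gm = mu * Cox * (W/L) * Vov
Step 3: gm = 461 * 1.890e-07 * 34.8 * 1.4 = 4.24e-03 S

4.24e-03


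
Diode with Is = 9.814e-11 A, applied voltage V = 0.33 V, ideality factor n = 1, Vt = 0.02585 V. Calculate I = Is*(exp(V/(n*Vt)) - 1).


Step 1: V/(n*Vt) = 0.33/(1*0.02585) = 12.7660
Step 2: exp(12.7660) = 3.5011e+05
Step 3: I = 9.814e-11 * (3.5011e+05 - 1) = 3.44e-05 A

3.44e-05


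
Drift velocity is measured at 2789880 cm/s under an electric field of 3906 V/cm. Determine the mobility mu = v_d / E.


Step 1: mu = v_d / E
Step 2: mu = 2789880 / 3906
Step 3: mu = 714.25 cm^2/(V*s)

714.25


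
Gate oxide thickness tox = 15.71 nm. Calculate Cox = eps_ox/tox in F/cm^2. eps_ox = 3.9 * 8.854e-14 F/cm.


Step 1: eps_ox = 3.9 * 8.854e-14 = 3.45306e-13 F/cm
Step 2: tox in cm = 15.71 nm * 1e-7 = 1.5710e-06 cm
Step 3: Cox = 3.45306e-13 / 1.5710e-06 = 2.20e-07 F/cm^2

2.20e-07


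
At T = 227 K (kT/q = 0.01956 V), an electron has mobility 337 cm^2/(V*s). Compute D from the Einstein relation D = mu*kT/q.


Step 1: D = mu * (kT/q)
Step 2: D = 337 * 0.01956
Step 3: D = 6.59 cm^2/s

6.59


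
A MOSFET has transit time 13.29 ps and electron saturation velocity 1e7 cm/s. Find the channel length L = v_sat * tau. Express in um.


Step 1: tau in seconds = 13.29 ps * 1e-12 = 1.3290e-11 s
Step 2: L = v_sat * tau = 1e7 * 1.3290e-11 = 1.3290e-04 cm
Step 3: L in um = 1.3290e-04 * 1e4 = 1.329 um

1.329


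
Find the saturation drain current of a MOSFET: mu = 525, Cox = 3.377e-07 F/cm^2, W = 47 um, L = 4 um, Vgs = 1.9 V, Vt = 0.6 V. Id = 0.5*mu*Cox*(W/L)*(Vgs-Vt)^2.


Step 1: Overdrive voltage Vov = Vgs - Vt = 1.9 - 0.6 = 1.3 V
Step 2: W/L = 47/4 = 11.75
Step 3: Id = 0.5 * 525 * 3.377e-07 * 11.75 * 1.3^2
Step 4: Id = 1.76e-03 A

1.76e-03


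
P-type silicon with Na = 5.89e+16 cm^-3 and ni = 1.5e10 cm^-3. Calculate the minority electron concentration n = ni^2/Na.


Step 1: Majority hole concentration p ≈ Na = 5.89e+16 cm^-3
Step 2: n = ni^2 / Na = (1.5e10)^2 / 5.89e+16
Step 3: n = 3.82e+03 cm^-3

3.82e+03


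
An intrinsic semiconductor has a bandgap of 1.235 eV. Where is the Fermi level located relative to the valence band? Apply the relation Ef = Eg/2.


Step 1: For an intrinsic semiconductor, the Fermi level sits at midgap.
Step 2: Ef = Eg / 2 = 1.235 / 2 = 0.6175 eV

0.6175


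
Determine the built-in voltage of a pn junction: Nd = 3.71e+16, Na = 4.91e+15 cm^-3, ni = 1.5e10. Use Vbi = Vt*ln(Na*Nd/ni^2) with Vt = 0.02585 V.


Step 1: Compute Na*Nd/ni^2 = 4.91e+15 * 3.71e+16 / (1.5e10)^2 = 8.0960e+11
Step 2: ln(8.0960e+11) = 27.4198
Step 3: Vbi = 0.02585 * 27.4198 = 0.709 V

0.709


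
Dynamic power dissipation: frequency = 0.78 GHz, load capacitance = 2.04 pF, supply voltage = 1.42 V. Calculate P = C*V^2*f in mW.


Step 1: V^2 = 1.42^2 = 2.0164 V^2
Step 2: P = C*V^2*f = 2.04e-12 F * 2.0164 * 0.78e9 Hz
Step 3: P = 3.20849568e-03 W
Step 4: P = 3.208 mW

3.208


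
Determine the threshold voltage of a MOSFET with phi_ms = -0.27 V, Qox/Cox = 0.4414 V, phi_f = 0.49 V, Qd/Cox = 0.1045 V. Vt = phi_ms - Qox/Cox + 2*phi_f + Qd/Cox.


Step 1: Vt = phi_ms - Qox/Cox + 2*phi_f + Qd/Cox
Step 2: Vt = -0.27 - 0.4414 + 2*0.49 + 0.1045
Step 3: Vt = -0.27 - 0.4414 + 0.98 + 0.1045
Step 4: Vt = 0.3731 V

0.3731


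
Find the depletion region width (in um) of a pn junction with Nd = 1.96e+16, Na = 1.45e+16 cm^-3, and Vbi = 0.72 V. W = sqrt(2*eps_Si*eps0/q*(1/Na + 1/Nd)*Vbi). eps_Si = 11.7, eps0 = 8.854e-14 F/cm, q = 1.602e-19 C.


Step 1: 1/Na + 1/Nd = 1/1.45e+16 + 1/1.96e+16 = 1.19986e-16
Step 2: 2*eps*eps0/q = 2*11.7*8.854e-14/1.602e-19 = 1.293281e+07
Step 3: W^2 = 1.293281e+07 * 1.19986e-16 * 0.72 = 1.11726e-09
Step 4: W = sqrt(1.11726e-09) = 3.343e-05 cm = 0.3343 um

0.3343


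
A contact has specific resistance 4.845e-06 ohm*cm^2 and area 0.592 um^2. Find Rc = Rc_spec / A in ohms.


Step 1: Convert area to cm^2: 0.592 um^2 = 5.9200e-09 cm^2
Step 2: Rc = Rc_spec / A = 4.845e-06 / 5.9200e-09
Step 3: Rc = 8.18e+02 ohms

8.18e+02


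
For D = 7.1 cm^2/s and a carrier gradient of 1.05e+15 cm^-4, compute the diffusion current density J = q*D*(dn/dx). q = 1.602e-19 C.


Step 1: J = q * D * (dn/dx)
Step 2: J = 1.602e-19 * 7.1 * 1.05e+15
Step 3: J = 1.19e-03 A/cm^2

1.19e-03


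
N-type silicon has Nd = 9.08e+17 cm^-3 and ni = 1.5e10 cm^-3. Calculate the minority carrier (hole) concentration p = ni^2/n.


Step 1: Since Nd >> ni, n ≈ Nd = 9.08e+17 cm^-3
Step 2: p = ni^2 / n = (1.5e10)^2 / 9.08e+17
Step 3: p = 2.25e20 / 9.08e+17 = 2.48e+02 cm^-3

2.48e+02


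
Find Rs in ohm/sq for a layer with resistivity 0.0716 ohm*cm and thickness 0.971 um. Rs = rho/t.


Step 1: Convert thickness to cm: t = 0.971 um = 9.7100e-05 cm
Step 2: Rs = rho / t = 0.0716 / 9.7100e-05
Step 3: Rs = 737.4 ohm/sq

737.4


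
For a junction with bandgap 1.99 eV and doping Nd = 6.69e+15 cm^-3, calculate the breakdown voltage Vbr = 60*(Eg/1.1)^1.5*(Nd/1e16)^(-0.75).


Step 1: Eg/1.1 = 1.99/1.1 = 1.809091
Step 2: (Eg/1.1)^1.5 = 1.809091^1.5 = 2.433272
Step 3: (Nd/1e16)^(-0.75) = (0.669)^(-0.75) = 1.351856
Step 4: Vbr = 60 * 2.433272 * 1.351856 = 197.4 V

197.4


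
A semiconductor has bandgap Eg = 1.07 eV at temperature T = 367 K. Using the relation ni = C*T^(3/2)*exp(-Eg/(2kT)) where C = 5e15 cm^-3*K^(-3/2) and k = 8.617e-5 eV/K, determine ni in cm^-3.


Step 1: Compute kT = 8.617e-5 * 367 = 0.03162439 eV
Step 2: Exponent = -Eg/(2kT) = -1.07/(2*0.03162439) = -16.91732
Step 3: T^(3/2) = 367^1.5 = 7030.71
Step 4: ni = 5e15 * 7030.71 * exp(-16.91732) = 1.58e+12 cm^-3

1.58e+12


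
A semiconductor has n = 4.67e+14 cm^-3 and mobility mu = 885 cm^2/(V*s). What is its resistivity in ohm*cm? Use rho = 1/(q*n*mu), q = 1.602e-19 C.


Step 1: sigma = q * n * mu = 1.602e-19 * 4.67e+14 * 885 = 6.62099e-02 S/cm
Step 2: rho = 1 / sigma = 1 / 6.62099e-02 = 15.1 ohm*cm

15.1


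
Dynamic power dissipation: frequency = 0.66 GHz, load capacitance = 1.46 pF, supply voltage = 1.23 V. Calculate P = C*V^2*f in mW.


Step 1: V^2 = 1.23^2 = 1.5129 V^2
Step 2: P = C*V^2*f = 1.46e-12 F * 1.5129 * 0.66e9 Hz
Step 3: P = 1.45783044e-03 W
Step 4: P = 1.458 mW

1.458


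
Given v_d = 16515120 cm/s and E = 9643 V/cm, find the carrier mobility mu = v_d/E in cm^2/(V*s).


Step 1: mu = v_d / E
Step 2: mu = 16515120 / 9643
Step 3: mu = 1712.65 cm^2/(V*s)

1712.65


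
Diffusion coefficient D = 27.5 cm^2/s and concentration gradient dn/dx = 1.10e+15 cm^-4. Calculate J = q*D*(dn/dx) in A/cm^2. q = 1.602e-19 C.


Step 1: J = q * D * (dn/dx)
Step 2: J = 1.602e-19 * 27.5 * 1.10e+15
Step 3: J = 4.85e-03 A/cm^2

4.85e-03


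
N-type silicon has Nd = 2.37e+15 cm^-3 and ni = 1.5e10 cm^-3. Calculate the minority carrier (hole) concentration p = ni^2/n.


Step 1: Since Nd >> ni, n ≈ Nd = 2.37e+15 cm^-3
Step 2: p = ni^2 / n = (1.5e10)^2 / 2.37e+15
Step 3: p = 2.25e20 / 2.37e+15 = 9.49e+04 cm^-3

9.49e+04
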